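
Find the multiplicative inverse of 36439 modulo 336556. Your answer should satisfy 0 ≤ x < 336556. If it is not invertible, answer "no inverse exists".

298383

Extended Euclidean algorithm:
336556 = 9×36439 + 8605
36439 = 4×8605 + 2019
8605 = 4×2019 + 529
2019 = 3×529 + 432
529 = 1×432 + 97
432 = 4×97 + 44
97 = 2×44 + 9
44 = 4×9 + 8
9 = 1×8 + 1
8 = 8×1 + 0
Since gcd(36439, 336556) = 1, back-substitute to write 1 as a combination:
1 = 9 − 8
1 = −44 + 5·9
1 = 5·97 − 11·44
1 = −11·432 + 49·97
1 = 49·529 − 60·432
1 = −60·2019 + 229·529
1 = 229·8605 − 976·2019
1 = −976·36439 + 4133·8605
1 = 4133·336556 − 38173·36439
Thus 36439·(-38173) ≡ 1 (mod 336556); reducing, -38173 mod 336556 = 298383.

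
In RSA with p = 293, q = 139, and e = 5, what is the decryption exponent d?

32237

φ(n) = (p−1)(q−1) = 292·138 = 40296.
Need d with 5·d ≡ 1 (mod 40296). Apply the extended Euclidean algorithm:
40296 = 8059×5 + 1
5 = 5×1 + 0
Back-substitute:
1 = 40296 − 8059·5
So 5·(-8059) ≡ 1 (mod 40296), hence d ≡ -8059 ≡ 32237 (mod 40296).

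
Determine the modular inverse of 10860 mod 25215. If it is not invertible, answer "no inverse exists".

Compute gcd(10860, 25215):
25215 = 2×10860 + 3495
10860 = 3×3495 + 375
3495 = 9×375 + 120
375 = 3×120 + 15
120 = 8×15 + 0
The gcd is 15, not 1, hence no inverse exists.

no inverse exists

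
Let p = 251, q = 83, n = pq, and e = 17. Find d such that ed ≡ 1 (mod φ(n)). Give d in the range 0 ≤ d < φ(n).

φ(n) = (p−1)(q−1) = 250·82 = 20500.
Need d with 17·d ≡ 1 (mod 20500). Apply the extended Euclidean algorithm:
20500 = 1205·17 + 15
17 = 1·15 + 2
15 = 7·2 + 1
2 = 2·1 + 0
Back-substitute:
1 = 15 − 7·2
1 = −7·17 + 8·15
1 = 8·20500 − 9647·17
So 17·(-9647) ≡ 1 (mod 20500), hence d ≡ -9647 ≡ 10853 (mod 20500).

10853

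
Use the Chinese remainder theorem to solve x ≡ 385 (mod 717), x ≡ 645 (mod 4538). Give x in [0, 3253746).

2201575

Write x = 385 + 717·k. Then 717·k ≡ 645 − 385 ≡ 260 (mod 4538).
Need 717⁻¹ mod 4538. Extended Euclid on (4538, 717):
4538 = 6*717 + 236
717 = 3*236 + 9
236 = 26*9 + 2
9 = 4*2 + 1
2 = 2*1 + 0
Back-substitute:
1 = 9 − 4·2
1 = −4·236 + 105·9
1 = 105·717 − 319·236
1 = −319·4538 + 2019·717
717⁻¹ ≡ 2019 (mod 4538), so k ≡ 2019·260 ≡ 3070 (mod 4538).
x = 385 + 717·3070 = 2201575.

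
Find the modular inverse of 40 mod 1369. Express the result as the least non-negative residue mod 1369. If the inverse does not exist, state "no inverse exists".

1061

Apply the Euclidean algorithm to 1369 and 40:
1369 = 34*40 + 9
40 = 4*9 + 4
9 = 2*4 + 1
4 = 4*1 + 0
Since gcd(40, 1369) = 1, back-substitute to write 1 as a combination:
1 = 9 − 2·4
1 = −2·40 + 9·9
1 = 9·1369 − 308·40
Hence 40⁻¹ ≡ -308 ≡ 1061 (mod 1369).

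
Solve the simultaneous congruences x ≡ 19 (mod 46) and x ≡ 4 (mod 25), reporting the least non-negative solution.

479

Write x = 19 + 46·k. Then 46·k ≡ 4 − 19 ≡ 10 (mod 25).
Need 46⁻¹ mod 25. Extended Euclid on (25, 21):
25 = 1×21 + 4
21 = 5×4 + 1
4 = 4×1 + 0
Back-substitute:
1 = 21 − 5·4
1 = −5·25 + 6·21
46⁻¹ ≡ 6 (mod 25), so k ≡ 6·10 ≡ 10 (mod 25).
x = 19 + 46·10 = 479.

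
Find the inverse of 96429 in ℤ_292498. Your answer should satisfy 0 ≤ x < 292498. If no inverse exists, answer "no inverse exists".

67955

Extended Euclidean algorithm:
292498 = 3×96429 + 3211
96429 = 30×3211 + 99
3211 = 32×99 + 43
99 = 2×43 + 13
43 = 3×13 + 4
13 = 3×4 + 1
4 = 4×1 + 0
gcd = 1, so the inverse exists. Back-substitute:
1 = 13 − 3·4
1 = −3·43 + 10·13
1 = 10·99 − 23·43
1 = −23·3211 + 746·99
1 = 746·96429 − 22403·3211
1 = −22403·292498 + 67955·96429
So 96429·67955 ≡ 1 (mod 292498).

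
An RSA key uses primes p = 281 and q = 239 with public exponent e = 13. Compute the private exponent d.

φ(n) = (p−1)(q−1) = 280·238 = 66640.
Need d with 13·d ≡ 1 (mod 66640). Apply the extended Euclidean algorithm:
66640 = 5126×13 + 2
13 = 6×2 + 1
2 = 2×1 + 0
Back-substitute:
1 = 13 − 6·2
1 = −6·66640 + 30757·13
So 13·30757 ≡ 1 (mod 66640), hence d = 30757.

30757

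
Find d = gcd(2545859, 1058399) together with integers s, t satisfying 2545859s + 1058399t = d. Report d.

1

Repeated division:
2545859 = 2·1058399 + 429061
1058399 = 2·429061 + 200277
429061 = 2·200277 + 28507
200277 = 7·28507 + 728
28507 = 39·728 + 115
728 = 6·115 + 38
115 = 3·38 + 1
38 = 38·1 + 0
gcd(2545859, 1058399) = 1.
Back-substituting:
1 = 115 − 3·38
1 = −3·728 + 19·115
1 = 19·28507 − 744·728
1 = −744·200277 + 5227·28507
1 = 5227·429061 − 11198·200277
1 = −11198·1058399 + 27623·429061
1 = 27623·2545859 − 66444·1058399
So 1 = (27623)·2545859 + (-66444)·1058399.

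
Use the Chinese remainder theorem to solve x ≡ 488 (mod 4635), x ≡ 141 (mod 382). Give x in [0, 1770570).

Write x = 488 + 4635·k. Then 4635·k ≡ 141 − 488 ≡ 35 (mod 382).
Need 4635⁻¹ mod 382. Extended Euclid on (382, 51):
382 = 7×51 + 25
51 = 2×25 + 1
25 = 25×1 + 0
Back-substitute:
1 = 51 − 2·25
1 = −2·382 + 15·51
4635⁻¹ ≡ 15 (mod 382), so k ≡ 15·35 ≡ 143 (mod 382).
x = 488 + 4635·143 = 663293.

663293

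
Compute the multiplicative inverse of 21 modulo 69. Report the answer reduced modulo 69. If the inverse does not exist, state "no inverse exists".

no inverse exists

Compute gcd(21, 69):
69 = 3×21 + 6
21 = 3×6 + 3
6 = 2×3 + 0
The gcd is 3, not 1, hence no inverse exists.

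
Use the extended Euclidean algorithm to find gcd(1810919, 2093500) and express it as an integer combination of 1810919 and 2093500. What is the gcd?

1

Apply Euclid's algorithm to 2093500 and 1810919:
2093500 = 1×1810919 + 282581
1810919 = 6×282581 + 115433
282581 = 2×115433 + 51715
115433 = 2×51715 + 12003
51715 = 4×12003 + 3703
12003 = 3×3703 + 894
3703 = 4×894 + 127
894 = 7×127 + 5
127 = 25×5 + 2
5 = 2×2 + 1
2 = 2×1 + 0
gcd(1810919, 2093500) = 1.
Working backward:
1 = 5 − 2·2
1 = −2·127 + 51·5
1 = 51·894 − 359·127
1 = −359·3703 + 1487·894
1 = 1487·12003 − 4820·3703
1 = −4820·51715 + 20767·12003
1 = 20767·115433 − 46354·51715
1 = −46354·282581 + 113475·115433
1 = 113475·1810919 − 727204·282581
1 = −727204·2093500 + 840679·1810919
So 1 = (-727204)·2093500 + (840679)·1810919.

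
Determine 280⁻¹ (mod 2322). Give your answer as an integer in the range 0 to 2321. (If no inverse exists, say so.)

no inverse exists

Euclidean algorithm on 2322, 280:
2322 = 8×280 + 82
280 = 3×82 + 34
82 = 2×34 + 14
34 = 2×14 + 6
14 = 2×6 + 2
6 = 3×2 + 0
The gcd is 2, not 1, hence no inverse exists.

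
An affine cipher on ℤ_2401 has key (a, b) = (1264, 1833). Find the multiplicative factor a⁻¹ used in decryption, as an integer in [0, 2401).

2004

Extended Euclidean algorithm:
2401 = 1*1264 + 1137
1264 = 1*1137 + 127
1137 = 8*127 + 121
127 = 1*121 + 6
121 = 20*6 + 1
6 = 6*1 + 0
Since gcd(1264, 2401) = 1, back-substitute to write 1 as a combination:
1 = 121 − 20·6
1 = −20·127 + 21·121
1 = 21·1137 − 188·127
1 = −188·1264 + 209·1137
1 = 209·2401 − 397·1264
So 1264·(-397) ≡ 1 (mod 2401), and -397 ≡ 2004 (mod 2401).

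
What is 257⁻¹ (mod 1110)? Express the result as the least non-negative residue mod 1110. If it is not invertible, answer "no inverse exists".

203

Apply the Euclidean algorithm to 1110 and 257:
1110 = 4*257 + 82
257 = 3*82 + 11
82 = 7*11 + 5
11 = 2*5 + 1
5 = 5*1 + 0
Since gcd(257, 1110) = 1, back-substitute to write 1 as a combination:
1 = 11 − 2·5
1 = −2·82 + 15·11
1 = 15·257 − 47·82
1 = −47·1110 + 203·257
So 257·203 ≡ 1 (mod 1110).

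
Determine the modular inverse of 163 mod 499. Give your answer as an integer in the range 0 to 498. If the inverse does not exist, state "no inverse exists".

Extended Euclidean algorithm:
499 = 3·163 + 10
163 = 16·10 + 3
10 = 3·3 + 1
3 = 3·1 + 0
The gcd is 1. Working backward:
1 = 10 − 3·3
1 = −3·163 + 49·10
1 = 49·499 − 150·163
Hence 163⁻¹ ≡ -150 ≡ 349 (mod 499).

349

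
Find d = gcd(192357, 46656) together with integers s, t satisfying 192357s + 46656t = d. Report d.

9

Apply Euclid's algorithm to 192357 and 46656:
192357 = 4×46656 + 5733
46656 = 8×5733 + 792
5733 = 7×792 + 189
792 = 4×189 + 36
189 = 5×36 + 9
36 = 4×9 + 0
gcd(192357, 46656) = 9.
Working backward:
9 = 189 − 5·36
9 = −5·792 + 21·189
9 = 21·5733 − 152·792
9 = −152·46656 + 1237·5733
9 = 1237·192357 − 5100·46656
So 9 = (1237)·192357 + (-5100)·46656.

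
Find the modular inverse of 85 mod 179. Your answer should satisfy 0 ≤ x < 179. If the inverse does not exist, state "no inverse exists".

gcd(179, 85) by repeated division:
179 = 2·85 + 9
85 = 9·9 + 4
9 = 2·4 + 1
4 = 4·1 + 0
Since gcd(85, 179) = 1, back-substitute to write 1 as a combination:
1 = 9 − 2·4
1 = −2·85 + 19·9
1 = 19·179 − 40·85
Hence 85⁻¹ ≡ -40 ≡ 139 (mod 179).

139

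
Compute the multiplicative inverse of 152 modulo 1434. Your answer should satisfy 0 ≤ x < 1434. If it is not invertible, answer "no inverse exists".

no inverse exists

Compute gcd(152, 1434):
1434 = 9×152 + 66
152 = 2×66 + 20
66 = 3×20 + 6
20 = 3×6 + 2
6 = 3×2 + 0
gcd(152, 1434) = 2 ≠ 1, so 152 has no multiplicative inverse modulo 1434.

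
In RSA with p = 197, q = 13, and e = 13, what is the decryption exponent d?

φ(n) = (p−1)(q−1) = 196·12 = 2352.
Need d with 13·d ≡ 1 (mod 2352). Apply the extended Euclidean algorithm:
2352 = 180·13 + 12
13 = 1·12 + 1
12 = 12·1 + 0
Back-substitute:
1 = 13 − 12
1 = −2352 + 181·13
So 13·181 ≡ 1 (mod 2352), hence d = 181.

181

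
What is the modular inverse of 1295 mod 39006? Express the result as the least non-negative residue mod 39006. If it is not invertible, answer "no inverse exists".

20753

gcd(39006, 1295) by repeated division:
39006 = 30·1295 + 156
1295 = 8·156 + 47
156 = 3·47 + 15
47 = 3·15 + 2
15 = 7·2 + 1
2 = 2·1 + 0
Since gcd(1295, 39006) = 1, back-substitute to write 1 as a combination:
1 = 15 − 7·2
1 = −7·47 + 22·15
1 = 22·156 − 73·47
1 = −73·1295 + 606·156
1 = 606·39006 − 18253·1295
So 1295·(-18253) ≡ 1 (mod 39006), and -18253 ≡ 20753 (mod 39006).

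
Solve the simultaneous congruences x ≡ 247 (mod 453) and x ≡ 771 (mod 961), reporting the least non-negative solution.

Write x = 247 + 453·k. Then 453·k ≡ 771 − 247 ≡ 524 (mod 961).
Need 453⁻¹ mod 961. Extended Euclid on (961, 453):
961 = 2*453 + 55
453 = 8*55 + 13
55 = 4*13 + 3
13 = 4*3 + 1
3 = 3*1 + 0
Back-substitute:
1 = 13 − 4·3
1 = −4·55 + 17·13
1 = 17·453 − 140·55
1 = −140·961 + 297·453
453⁻¹ ≡ 297 (mod 961), so k ≡ 297·524 ≡ 907 (mod 961).
x = 247 + 453·907 = 411118.

411118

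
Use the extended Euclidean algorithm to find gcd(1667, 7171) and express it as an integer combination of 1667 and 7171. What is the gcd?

Euclidean algorithm:
7171 = 4*1667 + 503
1667 = 3*503 + 158
503 = 3*158 + 29
158 = 5*29 + 13
29 = 2*13 + 3
13 = 4*3 + 1
3 = 3*1 + 0
gcd(1667, 7171) = 1.
Express as a combination:
1 = 13 − 4·3
1 = −4·29 + 9·13
1 = 9·158 − 49·29
1 = −49·503 + 156·158
1 = 156·1667 − 517·503
1 = −517·7171 + 2224·1667
So 1 = (-517)·7171 + (2224)·1667.

1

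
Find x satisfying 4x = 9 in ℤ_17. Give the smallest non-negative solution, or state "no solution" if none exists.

First find gcd(4, 17):
17 = 4·4 + 1
4 = 4·1 + 0
gcd = 1, so a unique solution mod 17 exists.
Back-substitute for the Bézout coefficients:
1 = 17 − 4·4
So 4·(-4) ≡ 1 (mod 17), giving 4⁻¹ ≡ 13.
x ≡ 4⁻¹·9 ≡ 13·9 ≡ 15 (mod 17).

15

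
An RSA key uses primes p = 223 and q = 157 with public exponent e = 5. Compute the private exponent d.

φ(n) = (p−1)(q−1) = 222·156 = 34632.
Need d with 5·d ≡ 1 (mod 34632). Apply the extended Euclidean algorithm:
34632 = 6926·5 + 2
5 = 2·2 + 1
2 = 2·1 + 0
Back-substitute:
1 = 5 − 2·2
1 = −2·34632 + 13853·5
So 5·13853 ≡ 1 (mod 34632), hence d = 13853.

13853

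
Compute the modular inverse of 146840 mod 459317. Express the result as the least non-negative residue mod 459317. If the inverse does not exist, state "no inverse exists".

131586

gcd(459317, 146840) by repeated division:
459317 = 3×146840 + 18797
146840 = 7×18797 + 15261
18797 = 1×15261 + 3536
15261 = 4×3536 + 1117
3536 = 3×1117 + 185
1117 = 6×185 + 7
185 = 26×7 + 3
7 = 2×3 + 1
3 = 3×1 + 0
gcd = 1, so the inverse exists. Back-substitute:
1 = 7 − 2·3
1 = −2·185 + 53·7
1 = 53·1117 − 320·185
1 = −320·3536 + 1013·1117
1 = 1013·15261 − 4372·3536
1 = −4372·18797 + 5385·15261
1 = 5385·146840 − 42067·18797
1 = −42067·459317 + 131586·146840
So 146840·131586 ≡ 1 (mod 459317).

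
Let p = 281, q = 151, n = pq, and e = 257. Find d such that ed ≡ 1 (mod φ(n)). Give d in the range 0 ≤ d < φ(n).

5393

φ(n) = (p−1)(q−1) = 280·150 = 42000.
Need d with 257·d ≡ 1 (mod 42000). Apply the extended Euclidean algorithm:
42000 = 163*257 + 109
257 = 2*109 + 39
109 = 2*39 + 31
39 = 1*31 + 8
31 = 3*8 + 7
8 = 1*7 + 1
7 = 7*1 + 0
Back-substitute:
1 = 8 − 7
1 = −31 + 4·8
1 = 4·39 − 5·31
1 = −5·109 + 14·39
1 = 14·257 − 33·109
1 = −33·42000 + 5393·257
So 257·5393 ≡ 1 (mod 42000), hence d = 5393.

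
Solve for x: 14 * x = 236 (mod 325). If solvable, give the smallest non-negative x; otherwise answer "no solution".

First find gcd(14, 325):
325 = 23·14 + 3
14 = 4·3 + 2
3 = 1·2 + 1
2 = 2·1 + 0
gcd = 1, so a unique solution mod 325 exists.
Back-substitute for the Bézout coefficients:
1 = 3 − 2
1 = −14 + 5·3
1 = 5·325 − 116·14
So 14·(-116) ≡ 1 (mod 325), giving 14⁻¹ ≡ 209.
x ≡ 14⁻¹·236 ≡ 209·236 ≡ 249 (mod 325).

249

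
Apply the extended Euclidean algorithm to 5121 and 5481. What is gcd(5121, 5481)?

9

Euclidean algorithm:
5481 = 1*5121 + 360
5121 = 14*360 + 81
360 = 4*81 + 36
81 = 2*36 + 9
36 = 4*9 + 0
gcd(5121, 5481) = 9.
Back-substituting:
9 = 81 − 2·36
9 = −2·360 + 9·81
9 = 9·5121 − 128·360
9 = −128·5481 + 137·5121
So 9 = (-128)·5481 + (137)·5121.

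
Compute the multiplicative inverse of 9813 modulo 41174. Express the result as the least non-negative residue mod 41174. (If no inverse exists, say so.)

Extended Euclidean algorithm:
41174 = 4×9813 + 1922
9813 = 5×1922 + 203
1922 = 9×203 + 95
203 = 2×95 + 13
95 = 7×13 + 4
13 = 3×4 + 1
4 = 4×1 + 0
The gcd is 1. Working backward:
1 = 13 − 3·4
1 = −3·95 + 22·13
1 = 22·203 − 47·95
1 = −47·1922 + 445·203
1 = 445·9813 − 2272·1922
1 = −2272·41174 + 9533·9813
So 9813·9533 ≡ 1 (mod 41174).

9533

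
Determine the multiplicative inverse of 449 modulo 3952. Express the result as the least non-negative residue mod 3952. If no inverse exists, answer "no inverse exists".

977

gcd(3952, 449) by repeated division:
3952 = 8*449 + 360
449 = 1*360 + 89
360 = 4*89 + 4
89 = 22*4 + 1
4 = 4*1 + 0
Since gcd(449, 3952) = 1, back-substitute to write 1 as a combination:
1 = 89 − 22·4
1 = −22·360 + 89·89
1 = 89·449 − 111·360
1 = −111·3952 + 977·449
So 449·977 ≡ 1 (mod 3952).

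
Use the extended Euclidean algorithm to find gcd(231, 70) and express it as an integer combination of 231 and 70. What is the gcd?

Euclidean algorithm:
231 = 3*70 + 21
70 = 3*21 + 7
21 = 3*7 + 0
gcd(231, 70) = 7.
Back-substituting:
7 = 70 − 3·21
7 = −3·231 + 10·70
So 7 = (-3)·231 + (10)·70.

7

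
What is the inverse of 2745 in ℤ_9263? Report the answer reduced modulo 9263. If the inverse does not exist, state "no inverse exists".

5055

Run Euclid on (9263, 2745):
9263 = 3*2745 + 1028
2745 = 2*1028 + 689
1028 = 1*689 + 339
689 = 2*339 + 11
339 = 30*11 + 9
11 = 1*9 + 2
9 = 4*2 + 1
2 = 2*1 + 0
The gcd is 1. Working backward:
1 = 9 − 4·2
1 = −4·11 + 5·9
1 = 5·339 − 154·11
1 = −154·689 + 313·339
1 = 313·1028 − 467·689
1 = −467·2745 + 1247·1028
1 = 1247·9263 − 4208·2745
Hence 2745⁻¹ ≡ -4208 ≡ 5055 (mod 9263).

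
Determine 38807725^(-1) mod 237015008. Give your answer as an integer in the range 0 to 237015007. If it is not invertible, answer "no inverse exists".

29530149

Apply the Euclidean algorithm to 237015008 and 38807725:
237015008 = 6×38807725 + 4168658
38807725 = 9×4168658 + 1289803
4168658 = 3×1289803 + 299249
1289803 = 4×299249 + 92807
299249 = 3×92807 + 20828
92807 = 4×20828 + 9495
20828 = 2×9495 + 1838
9495 = 5×1838 + 305
1838 = 6×305 + 8
305 = 38×8 + 1
8 = 8×1 + 0
The gcd is 1. Working backward:
1 = 305 − 38·8
1 = −38·1838 + 229·305
1 = 229·9495 − 1183·1838
1 = −1183·20828 + 2595·9495
1 = 2595·92807 − 11563·20828
1 = −11563·299249 + 37284·92807
1 = 37284·1289803 − 160699·299249
1 = −160699·4168658 + 519381·1289803
1 = 519381·38807725 − 4835128·4168658
1 = −4835128·237015008 + 29530149·38807725
So 38807725·29530149 ≡ 1 (mod 237015008).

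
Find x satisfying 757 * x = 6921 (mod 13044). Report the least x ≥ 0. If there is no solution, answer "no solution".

First find gcd(757, 13044):
13044 = 17·757 + 175
757 = 4·175 + 57
175 = 3·57 + 4
57 = 14·4 + 1
4 = 4·1 + 0
gcd = 1, so a unique solution mod 13044 exists.
Back-substitute for the Bézout coefficients:
1 = 57 − 14·4
1 = −14·175 + 43·57
1 = 43·757 − 186·175
1 = −186·13044 + 3205·757
So 757·(3205) ≡ 1 (mod 13044), giving 757⁻¹ ≡ 3205.
x ≡ 757⁻¹·6921 ≡ 3205·6921 ≡ 7005 (mod 13044).

7005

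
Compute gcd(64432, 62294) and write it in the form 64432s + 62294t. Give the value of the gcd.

2

Apply Euclid's algorithm to 64432 and 62294:
64432 = 1·62294 + 2138
62294 = 29·2138 + 292
2138 = 7·292 + 94
292 = 3·94 + 10
94 = 9·10 + 4
10 = 2·4 + 2
4 = 2·2 + 0
gcd(64432, 62294) = 2.
Working backward:
2 = 10 − 2·4
2 = −2·94 + 19·10
2 = 19·292 − 59·94
2 = −59·2138 + 432·292
2 = 432·62294 − 12587·2138
2 = −12587·64432 + 13019·62294
So 2 = (-12587)·64432 + (13019)·62294.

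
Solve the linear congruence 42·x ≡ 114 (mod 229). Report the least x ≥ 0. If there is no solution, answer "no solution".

199

First find gcd(42, 229):
229 = 5*42 + 19
42 = 2*19 + 4
19 = 4*4 + 3
4 = 1*3 + 1
3 = 3*1 + 0
gcd = 1, so a unique solution mod 229 exists.
Back-substitute for the Bézout coefficients:
1 = 4 − 3
1 = −19 + 5·4
1 = 5·42 − 11·19
1 = −11·229 + 60·42
So 42·(60) ≡ 1 (mod 229), giving 42⁻¹ ≡ 60.
x ≡ 42⁻¹·114 ≡ 60·114 ≡ 199 (mod 229).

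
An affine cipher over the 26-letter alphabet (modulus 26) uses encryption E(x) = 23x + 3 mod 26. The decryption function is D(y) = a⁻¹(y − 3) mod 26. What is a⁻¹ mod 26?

17

Apply the Euclidean algorithm to 26 and 23:
26 = 1*23 + 3
23 = 7*3 + 2
3 = 1*2 + 1
2 = 2*1 + 0
gcd = 1, so the inverse exists. Back-substitute:
1 = 3 − 2
1 = −23 + 8·3
1 = 8·26 − 9·23
So 23·(-9) ≡ 1 (mod 26), and -9 ≡ 17 (mod 26).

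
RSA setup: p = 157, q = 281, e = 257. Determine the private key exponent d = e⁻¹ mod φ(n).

30593

φ(n) = (p−1)(q−1) = 156·280 = 43680.
Need d with 257·d ≡ 1 (mod 43680). Apply the extended Euclidean algorithm:
43680 = 169*257 + 247
257 = 1*247 + 10
247 = 24*10 + 7
10 = 1*7 + 3
7 = 2*3 + 1
3 = 3*1 + 0
Back-substitute:
1 = 7 − 2·3
1 = −2·10 + 3·7
1 = 3·247 − 74·10
1 = −74·257 + 77·247
1 = 77·43680 − 13087·257
So 257·(-13087) ≡ 1 (mod 43680), hence d ≡ -13087 ≡ 30593 (mod 43680).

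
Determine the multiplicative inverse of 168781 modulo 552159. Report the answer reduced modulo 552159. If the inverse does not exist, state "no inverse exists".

Run Euclid on (552159, 168781):
552159 = 3*168781 + 45816
168781 = 3*45816 + 31333
45816 = 1*31333 + 14483
31333 = 2*14483 + 2367
14483 = 6*2367 + 281
2367 = 8*281 + 119
281 = 2*119 + 43
119 = 2*43 + 33
43 = 1*33 + 10
33 = 3*10 + 3
10 = 3*3 + 1
3 = 3*1 + 0
gcd = 1, so the inverse exists. Back-substitute:
1 = 10 − 3·3
1 = −3·33 + 10·10
1 = 10·43 − 13·33
1 = −13·119 + 36·43
1 = 36·281 − 85·119
1 = −85·2367 + 716·281
1 = 716·14483 − 4381·2367
1 = −4381·31333 + 9478·14483
1 = 9478·45816 − 13859·31333
1 = −13859·168781 + 51055·45816
1 = 51055·552159 − 167024·168781
Hence 168781⁻¹ ≡ -167024 ≡ 385135 (mod 552159).

385135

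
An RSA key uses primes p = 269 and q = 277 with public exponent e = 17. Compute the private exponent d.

φ(n) = (p−1)(q−1) = 268·276 = 73968.
Need d with 17·d ≡ 1 (mod 73968). Apply the extended Euclidean algorithm:
73968 = 4351·17 + 1
17 = 17·1 + 0
Back-substitute:
1 = 73968 − 4351·17
So 17·(-4351) ≡ 1 (mod 73968), hence d ≡ -4351 ≡ 69617 (mod 73968).

69617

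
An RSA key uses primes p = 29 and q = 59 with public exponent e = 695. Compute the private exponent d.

1159

φ(n) = (p−1)(q−1) = 28·58 = 1624.
Need d with 695·d ≡ 1 (mod 1624). Apply the extended Euclidean algorithm:
1624 = 2·695 + 234
695 = 2·234 + 227
234 = 1·227 + 7
227 = 32·7 + 3
7 = 2·3 + 1
3 = 3·1 + 0
Back-substitute:
1 = 7 − 2·3
1 = −2·227 + 65·7
1 = 65·234 − 67·227
1 = −67·695 + 199·234
1 = 199·1624 − 465·695
So 695·(-465) ≡ 1 (mod 1624), hence d ≡ -465 ≡ 1159 (mod 1624).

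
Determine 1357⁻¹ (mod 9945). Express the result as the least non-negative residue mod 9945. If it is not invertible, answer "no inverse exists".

Apply the Euclidean algorithm to 9945 and 1357:
9945 = 7·1357 + 446
1357 = 3·446 + 19
446 = 23·19 + 9
19 = 2·9 + 1
9 = 9·1 + 0
The gcd is 1. Working backward:
1 = 19 − 2·9
1 = −2·446 + 47·19
1 = 47·1357 − 143·446
1 = −143·9945 + 1048·1357
So 1357·1048 ≡ 1 (mod 9945).

1048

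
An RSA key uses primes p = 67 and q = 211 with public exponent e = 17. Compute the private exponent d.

8153

φ(n) = (p−1)(q−1) = 66·210 = 13860.
Need d with 17·d ≡ 1 (mod 13860). Apply the extended Euclidean algorithm:
13860 = 815·17 + 5
17 = 3·5 + 2
5 = 2·2 + 1
2 = 2·1 + 0
Back-substitute:
1 = 5 − 2·2
1 = −2·17 + 7·5
1 = 7·13860 − 5707·17
So 17·(-5707) ≡ 1 (mod 13860), hence d ≡ -5707 ≡ 8153 (mod 13860).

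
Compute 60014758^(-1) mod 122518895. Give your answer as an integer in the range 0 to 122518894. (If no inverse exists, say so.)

Run Euclid on (122518895, 60014758):
122518895 = 2*60014758 + 2489379
60014758 = 24*2489379 + 269662
2489379 = 9*269662 + 62421
269662 = 4*62421 + 19978
62421 = 3*19978 + 2487
19978 = 8*2487 + 82
2487 = 30*82 + 27
82 = 3*27 + 1
27 = 27*1 + 0
The gcd is 1. Working backward:
1 = 82 − 3·27
1 = −3·2487 + 91·82
1 = 91·19978 − 731·2487
1 = −731·62421 + 2284·19978
1 = 2284·269662 − 9867·62421
1 = −9867·2489379 + 91087·269662
1 = 91087·60014758 − 2195955·2489379
1 = −2195955·122518895 + 4482997·60014758
So 60014758·4482997 ≡ 1 (mod 122518895).

4482997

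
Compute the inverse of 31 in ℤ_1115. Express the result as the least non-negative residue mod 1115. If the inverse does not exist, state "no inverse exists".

36

gcd(1115, 31) by repeated division:
1115 = 35·31 + 30
31 = 1·30 + 1
30 = 30·1 + 0
gcd = 1, so the inverse exists. Back-substitute:
1 = 31 − 30
1 = −1115 + 36·31
So 31·36 ≡ 1 (mod 1115).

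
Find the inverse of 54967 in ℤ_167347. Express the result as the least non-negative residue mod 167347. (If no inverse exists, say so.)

82442

gcd(167347, 54967) by repeated division:
167347 = 3*54967 + 2446
54967 = 22*2446 + 1155
2446 = 2*1155 + 136
1155 = 8*136 + 67
136 = 2*67 + 2
67 = 33*2 + 1
2 = 2*1 + 0
The gcd is 1. Working backward:
1 = 67 − 33·2
1 = −33·136 + 67·67
1 = 67·1155 − 569·136
1 = −569·2446 + 1205·1155
1 = 1205·54967 − 27079·2446
1 = −27079·167347 + 82442·54967
So 54967·82442 ≡ 1 (mod 167347).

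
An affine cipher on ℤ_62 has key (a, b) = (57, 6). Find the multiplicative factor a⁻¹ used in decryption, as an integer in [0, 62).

37

Extended Euclidean algorithm:
62 = 1*57 + 5
57 = 11*5 + 2
5 = 2*2 + 1
2 = 2*1 + 0
The gcd is 1. Working backward:
1 = 5 − 2·2
1 = −2·57 + 23·5
1 = 23·62 − 25·57
So 57·(-25) ≡ 1 (mod 62), and -25 ≡ 37 (mod 62).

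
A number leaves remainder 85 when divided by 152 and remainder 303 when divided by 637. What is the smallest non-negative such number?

85661

Write x = 85 + 152·k. Then 152·k ≡ 303 − 85 ≡ 218 (mod 637).
Need 152⁻¹ mod 637. Extended Euclid on (637, 152):
637 = 4*152 + 29
152 = 5*29 + 7
29 = 4*7 + 1
7 = 7*1 + 0
Back-substitute:
1 = 29 − 4·7
1 = −4·152 + 21·29
1 = 21·637 − 88·152
152⁻¹ ≡ 549 (mod 637), so k ≡ 549·218 ≡ 563 (mod 637).
x = 85 + 152·563 = 85661.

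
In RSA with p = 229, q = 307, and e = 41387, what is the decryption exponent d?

14843

φ(n) = (p−1)(q−1) = 228·306 = 69768.
Need d with 41387·d ≡ 1 (mod 69768). Apply the extended Euclidean algorithm:
69768 = 1*41387 + 28381
41387 = 1*28381 + 13006
28381 = 2*13006 + 2369
13006 = 5*2369 + 1161
2369 = 2*1161 + 47
1161 = 24*47 + 33
47 = 1*33 + 14
33 = 2*14 + 5
14 = 2*5 + 4
5 = 1*4 + 1
4 = 4*1 + 0
Back-substitute:
1 = 5 − 4
1 = −14 + 3·5
1 = 3·33 − 7·14
1 = −7·47 + 10·33
1 = 10·1161 − 247·47
1 = −247·2369 + 504·1161
1 = 504·13006 − 2767·2369
1 = −2767·28381 + 6038·13006
1 = 6038·41387 − 8805·28381
1 = −8805·69768 + 14843·41387
So 41387·14843 ≡ 1 (mod 69768), hence d = 14843.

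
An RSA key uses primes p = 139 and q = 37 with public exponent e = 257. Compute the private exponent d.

2513

φ(n) = (p−1)(q−1) = 138·36 = 4968.
Need d with 257·d ≡ 1 (mod 4968). Apply the extended Euclidean algorithm:
4968 = 19×257 + 85
257 = 3×85 + 2
85 = 42×2 + 1
2 = 2×1 + 0
Back-substitute:
1 = 85 − 42·2
1 = −42·257 + 127·85
1 = 127·4968 − 2455·257
So 257·(-2455) ≡ 1 (mod 4968), hence d ≡ -2455 ≡ 2513 (mod 4968).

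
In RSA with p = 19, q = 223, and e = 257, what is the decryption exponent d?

1757

φ(n) = (p−1)(q−1) = 18·222 = 3996.
Need d with 257·d ≡ 1 (mod 3996). Apply the extended Euclidean algorithm:
3996 = 15*257 + 141
257 = 1*141 + 116
141 = 1*116 + 25
116 = 4*25 + 16
25 = 1*16 + 9
16 = 1*9 + 7
9 = 1*7 + 2
7 = 3*2 + 1
2 = 2*1 + 0
Back-substitute:
1 = 7 − 3·2
1 = −3·9 + 4·7
1 = 4·16 − 7·9
1 = −7·25 + 11·16
1 = 11·116 − 51·25
1 = −51·141 + 62·116
1 = 62·257 − 113·141
1 = −113·3996 + 1757·257
So 257·1757 ≡ 1 (mod 3996), hence d = 1757.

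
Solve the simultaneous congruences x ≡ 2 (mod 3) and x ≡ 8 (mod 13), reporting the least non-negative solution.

Write x = 2 + 3·k. Then 3·k ≡ 8 − 2 ≡ 6 (mod 13).
Need 3⁻¹ mod 13. Extended Euclid on (13, 3):
13 = 4·3 + 1
3 = 3·1 + 0
Back-substitute:
1 = 13 − 4·3
3⁻¹ ≡ 9 (mod 13), so k ≡ 9·6 ≡ 2 (mod 13).
x = 2 + 3·2 = 8.

8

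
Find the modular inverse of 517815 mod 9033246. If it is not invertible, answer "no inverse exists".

no inverse exists

Compute gcd(517815, 9033246):
9033246 = 17×517815 + 230391
517815 = 2×230391 + 57033
230391 = 4×57033 + 2259
57033 = 25×2259 + 558
2259 = 4×558 + 27
558 = 20×27 + 18
27 = 1×18 + 9
18 = 2×9 + 0
gcd(517815, 9033246) = 9 ≠ 1, so 517815 has no multiplicative inverse modulo 9033246.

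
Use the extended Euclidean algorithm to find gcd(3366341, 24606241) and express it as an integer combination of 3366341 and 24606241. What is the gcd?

11

Euclidean algorithm:
24606241 = 7×3366341 + 1041854
3366341 = 3×1041854 + 240779
1041854 = 4×240779 + 78738
240779 = 3×78738 + 4565
78738 = 17×4565 + 1133
4565 = 4×1133 + 33
1133 = 34×33 + 11
33 = 3×11 + 0
gcd(3366341, 24606241) = 11.
Working backward:
11 = 1133 − 34·33
11 = −34·4565 + 137·1133
11 = 137·78738 − 2363·4565
11 = −2363·240779 + 7226·78738
11 = 7226·1041854 − 31267·240779
11 = −31267·3366341 + 101027·1041854
11 = 101027·24606241 − 738456·3366341
So 11 = (101027)·24606241 + (-738456)·3366341.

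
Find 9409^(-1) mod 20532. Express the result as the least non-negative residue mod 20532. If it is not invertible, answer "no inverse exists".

13117

gcd(20532, 9409) by repeated division:
20532 = 2·9409 + 1714
9409 = 5·1714 + 839
1714 = 2·839 + 36
839 = 23·36 + 11
36 = 3·11 + 3
11 = 3·3 + 2
3 = 1·2 + 1
2 = 2·1 + 0
gcd = 1, so the inverse exists. Back-substitute:
1 = 3 − 2
1 = −11 + 4·3
1 = 4·36 − 13·11
1 = −13·839 + 303·36
1 = 303·1714 − 619·839
1 = −619·9409 + 3398·1714
1 = 3398·20532 − 7415·9409
So 9409·(-7415) ≡ 1 (mod 20532), and -7415 ≡ 13117 (mod 20532).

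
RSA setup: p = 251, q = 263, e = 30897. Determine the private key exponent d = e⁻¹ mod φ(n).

φ(n) = (p−1)(q−1) = 250·262 = 65500.
Need d with 30897·d ≡ 1 (mod 65500). Apply the extended Euclidean algorithm:
65500 = 2*30897 + 3706
30897 = 8*3706 + 1249
3706 = 2*1249 + 1208
1249 = 1*1208 + 41
1208 = 29*41 + 19
41 = 2*19 + 3
19 = 6*3 + 1
3 = 3*1 + 0
Back-substitute:
1 = 19 − 6·3
1 = −6·41 + 13·19
1 = 13·1208 − 383·41
1 = −383·1249 + 396·1208
1 = 396·3706 − 1175·1249
1 = −1175·30897 + 9796·3706
1 = 9796·65500 − 20767·30897
So 30897·(-20767) ≡ 1 (mod 65500), hence d ≡ -20767 ≡ 44733 (mod 65500).

44733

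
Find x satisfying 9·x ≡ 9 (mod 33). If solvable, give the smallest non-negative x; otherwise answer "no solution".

First find gcd(9, 33):
33 = 3*9 + 6
9 = 1*6 + 3
6 = 2*3 + 0
gcd = 3 and 3 | 9, so solutions exist. Divide through by 3: 3x ≡ 3 (mod 11).
Now find 3⁻¹ mod 11:
11 = 3×3 + 2
3 = 1×2 + 1
2 = 2×1 + 0
Back-substitute:
1 = 3 − 2
1 = −11 + 4·3
So 3⁻¹ ≡ 4 (mod 11).
Then x ≡ 4·3 ≡ 1 (mod 11); the smallest non-negative solution is x = 1.

1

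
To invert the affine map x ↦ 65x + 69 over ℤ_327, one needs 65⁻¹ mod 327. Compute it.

Extended Euclidean algorithm:
327 = 5×65 + 2
65 = 32×2 + 1
2 = 2×1 + 0
Since gcd(65, 327) = 1, back-substitute to write 1 as a combination:
1 = 65 − 32·2
1 = −32·327 + 161·65
So 65·161 ≡ 1 (mod 327).

161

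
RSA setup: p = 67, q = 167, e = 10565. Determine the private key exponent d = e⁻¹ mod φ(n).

1373

φ(n) = (p−1)(q−1) = 66·166 = 10956.
Need d with 10565·d ≡ 1 (mod 10956). Apply the extended Euclidean algorithm:
10956 = 1*10565 + 391
10565 = 27*391 + 8
391 = 48*8 + 7
8 = 1*7 + 1
7 = 7*1 + 0
Back-substitute:
1 = 8 − 7
1 = −391 + 49·8
1 = 49·10565 − 1324·391
1 = −1324·10956 + 1373·10565
So 10565·1373 ≡ 1 (mod 10956), hence d = 1373.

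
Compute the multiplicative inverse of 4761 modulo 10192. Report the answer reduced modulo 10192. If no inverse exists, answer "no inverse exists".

Apply the Euclidean algorithm to 10192 and 4761:
10192 = 2×4761 + 670
4761 = 7×670 + 71
670 = 9×71 + 31
71 = 2×31 + 9
31 = 3×9 + 4
9 = 2×4 + 1
4 = 4×1 + 0
gcd = 1, so the inverse exists. Back-substitute:
1 = 9 − 2·4
1 = −2·31 + 7·9
1 = 7·71 − 16·31
1 = −16·670 + 151·71
1 = 151·4761 − 1073·670
1 = −1073·10192 + 2297·4761
So 4761·2297 ≡ 1 (mod 10192).

2297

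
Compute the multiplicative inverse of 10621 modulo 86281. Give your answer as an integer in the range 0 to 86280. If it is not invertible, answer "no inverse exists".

no inverse exists

Euclidean algorithm on 86281, 10621:
86281 = 8·10621 + 1313
10621 = 8·1313 + 117
1313 = 11·117 + 26
117 = 4·26 + 13
26 = 2·13 + 0
Since gcd = 13 > 1, 10621 is not a unit mod 86281.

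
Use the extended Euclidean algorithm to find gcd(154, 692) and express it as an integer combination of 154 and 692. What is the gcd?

Apply Euclid's algorithm to 692 and 154:
692 = 4*154 + 76
154 = 2*76 + 2
76 = 38*2 + 0
gcd(154, 692) = 2.
Express as a combination:
2 = 154 − 2·76
2 = −2·692 + 9·154
So 2 = (-2)·692 + (9)·154.

2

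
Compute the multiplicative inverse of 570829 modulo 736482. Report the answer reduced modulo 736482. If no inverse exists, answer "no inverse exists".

701617

gcd(736482, 570829) by repeated division:
736482 = 1*570829 + 165653
570829 = 3*165653 + 73870
165653 = 2*73870 + 17913
73870 = 4*17913 + 2218
17913 = 8*2218 + 169
2218 = 13*169 + 21
169 = 8*21 + 1
21 = 21*1 + 0
Since gcd(570829, 736482) = 1, back-substitute to write 1 as a combination:
1 = 169 − 8·21
1 = −8·2218 + 105·169
1 = 105·17913 − 848·2218
1 = −848·73870 + 3497·17913
1 = 3497·165653 − 7842·73870
1 = −7842·570829 + 27023·165653
1 = 27023·736482 − 34865·570829
Hence 570829⁻¹ ≡ -34865 ≡ 701617 (mod 736482).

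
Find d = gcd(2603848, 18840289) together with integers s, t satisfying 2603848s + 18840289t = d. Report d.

13

Repeated division:
18840289 = 7*2603848 + 613353
2603848 = 4*613353 + 150436
613353 = 4*150436 + 11609
150436 = 12*11609 + 11128
11609 = 1*11128 + 481
11128 = 23*481 + 65
481 = 7*65 + 26
65 = 2*26 + 13
26 = 2*13 + 0
gcd(2603848, 18840289) = 13.
Working backward:
13 = 65 − 2·26
13 = −2·481 + 15·65
13 = 15·11128 − 347·481
13 = −347·11609 + 362·11128
13 = 362·150436 − 4691·11609
13 = −4691·613353 + 19126·150436
13 = 19126·2603848 − 81195·613353
13 = −81195·18840289 + 587491·2603848
So 13 = (-81195)·18840289 + (587491)·2603848.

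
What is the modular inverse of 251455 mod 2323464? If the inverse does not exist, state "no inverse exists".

Run Euclid on (2323464, 251455):
2323464 = 9·251455 + 60369
251455 = 4·60369 + 9979
60369 = 6·9979 + 495
9979 = 20·495 + 79
495 = 6·79 + 21
79 = 3·21 + 16
21 = 1·16 + 5
16 = 3·5 + 1
5 = 5·1 + 0
The gcd is 1. Working backward:
1 = 16 − 3·5
1 = −3·21 + 4·16
1 = 4·79 − 15·21
1 = −15·495 + 94·79
1 = 94·9979 − 1895·495
1 = −1895·60369 + 11464·9979
1 = 11464·251455 − 47751·60369
1 = −47751·2323464 + 441223·251455
So 251455·441223 ≡ 1 (mod 2323464).

441223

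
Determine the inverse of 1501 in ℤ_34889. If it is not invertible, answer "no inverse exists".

gcd(34889, 1501) by repeated division:
34889 = 23·1501 + 366
1501 = 4·366 + 37
366 = 9·37 + 33
37 = 1·33 + 4
33 = 8·4 + 1
4 = 4·1 + 0
The gcd is 1. Working backward:
1 = 33 − 8·4
1 = −8·37 + 9·33
1 = 9·366 − 89·37
1 = −89·1501 + 365·366
1 = 365·34889 − 8484·1501
Hence 1501⁻¹ ≡ -8484 ≡ 26405 (mod 34889).

26405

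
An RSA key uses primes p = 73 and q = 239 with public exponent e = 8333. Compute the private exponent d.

1349

φ(n) = (p−1)(q−1) = 72·238 = 17136.
Need d with 8333·d ≡ 1 (mod 17136). Apply the extended Euclidean algorithm:
17136 = 2×8333 + 470
8333 = 17×470 + 343
470 = 1×343 + 127
343 = 2×127 + 89
127 = 1×89 + 38
89 = 2×38 + 13
38 = 2×13 + 12
13 = 1×12 + 1
12 = 12×1 + 0
Back-substitute:
1 = 13 − 12
1 = −38 + 3·13
1 = 3·89 − 7·38
1 = −7·127 + 10·89
1 = 10·343 − 27·127
1 = −27·470 + 37·343
1 = 37·8333 − 656·470
1 = −656·17136 + 1349·8333
So 8333·1349 ≡ 1 (mod 17136), hence d = 1349.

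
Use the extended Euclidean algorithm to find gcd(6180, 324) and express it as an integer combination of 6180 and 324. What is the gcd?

12

Apply Euclid's algorithm to 6180 and 324:
6180 = 19*324 + 24
324 = 13*24 + 12
24 = 2*12 + 0
gcd(6180, 324) = 12.
Express as a combination:
12 = 324 − 13·24
12 = −13·6180 + 248·324
So 12 = (-13)·6180 + (248)·324.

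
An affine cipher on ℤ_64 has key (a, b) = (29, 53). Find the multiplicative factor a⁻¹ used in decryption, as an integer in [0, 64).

Apply the Euclidean algorithm to 64 and 29:
64 = 2×29 + 6
29 = 4×6 + 5
6 = 1×5 + 1
5 = 5×1 + 0
gcd = 1, so the inverse exists. Back-substitute:
1 = 6 − 5
1 = −29 + 5·6
1 = 5·64 − 11·29
Hence 29⁻¹ ≡ -11 ≡ 53 (mod 64).

53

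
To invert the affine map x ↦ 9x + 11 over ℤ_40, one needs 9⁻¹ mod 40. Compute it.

9

Apply the Euclidean algorithm to 40 and 9:
40 = 4*9 + 4
9 = 2*4 + 1
4 = 4*1 + 0
gcd = 1, so the inverse exists. Back-substitute:
1 = 9 − 2·4
1 = −2·40 + 9·9
So 9·9 ≡ 1 (mod 40).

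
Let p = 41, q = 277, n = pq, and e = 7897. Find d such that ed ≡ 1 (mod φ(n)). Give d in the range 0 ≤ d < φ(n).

φ(n) = (p−1)(q−1) = 40·276 = 11040.
Need d with 7897·d ≡ 1 (mod 11040). Apply the extended Euclidean algorithm:
11040 = 1*7897 + 3143
7897 = 2*3143 + 1611
3143 = 1*1611 + 1532
1611 = 1*1532 + 79
1532 = 19*79 + 31
79 = 2*31 + 17
31 = 1*17 + 14
17 = 1*14 + 3
14 = 4*3 + 2
3 = 1*2 + 1
2 = 2*1 + 0
Back-substitute:
1 = 3 − 2
1 = −14 + 5·3
1 = 5·17 − 6·14
1 = −6·31 + 11·17
1 = 11·79 − 28·31
1 = −28·1532 + 543·79
1 = 543·1611 − 571·1532
1 = −571·3143 + 1114·1611
1 = 1114·7897 − 2799·3143
1 = −2799·11040 + 3913·7897
So 7897·3913 ≡ 1 (mod 11040), hence d = 3913.

3913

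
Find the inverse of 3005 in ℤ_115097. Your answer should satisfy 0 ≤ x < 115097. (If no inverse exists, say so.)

102534

Apply the Euclidean algorithm to 115097 and 3005:
115097 = 38·3005 + 907
3005 = 3·907 + 284
907 = 3·284 + 55
284 = 5·55 + 9
55 = 6·9 + 1
9 = 9·1 + 0
Since gcd(3005, 115097) = 1, back-substitute to write 1 as a combination:
1 = 55 − 6·9
1 = −6·284 + 31·55
1 = 31·907 − 99·284
1 = −99·3005 + 328·907
1 = 328·115097 − 12563·3005
So 3005·(-12563) ≡ 1 (mod 115097), and -12563 ≡ 102534 (mod 115097).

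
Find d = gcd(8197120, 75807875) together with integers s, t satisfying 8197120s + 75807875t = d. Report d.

5

Repeated division:
75807875 = 9×8197120 + 2033795
8197120 = 4×2033795 + 61940
2033795 = 32×61940 + 51715
61940 = 1×51715 + 10225
51715 = 5×10225 + 590
10225 = 17×590 + 195
590 = 3×195 + 5
195 = 39×5 + 0
gcd(8197120, 75807875) = 5.
Back-substituting:
5 = 590 − 3·195
5 = −3·10225 + 52·590
5 = 52·51715 − 263·10225
5 = −263·61940 + 315·51715
5 = 315·2033795 − 10343·61940
5 = −10343·8197120 + 41687·2033795
5 = 41687·75807875 − 385526·8197120
So 5 = (41687)·75807875 + (-385526)·8197120.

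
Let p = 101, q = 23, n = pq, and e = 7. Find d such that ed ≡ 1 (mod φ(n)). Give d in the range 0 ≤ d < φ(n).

φ(n) = (p−1)(q−1) = 100·22 = 2200.
Need d with 7·d ≡ 1 (mod 2200). Apply the extended Euclidean algorithm:
2200 = 314·7 + 2
7 = 3·2 + 1
2 = 2·1 + 0
Back-substitute:
1 = 7 − 3·2
1 = −3·2200 + 943·7
So 7·943 ≡ 1 (mod 2200), hence d = 943.

943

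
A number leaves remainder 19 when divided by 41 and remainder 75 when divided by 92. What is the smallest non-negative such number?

Write x = 19 + 41·k. Then 41·k ≡ 75 − 19 ≡ 56 (mod 92).
Need 41⁻¹ mod 92. Extended Euclid on (92, 41):
92 = 2*41 + 10
41 = 4*10 + 1
10 = 10*1 + 0
Back-substitute:
1 = 41 − 4·10
1 = −4·92 + 9·41
41⁻¹ ≡ 9 (mod 92), so k ≡ 9·56 ≡ 44 (mod 92).
x = 19 + 41·44 = 1823.

1823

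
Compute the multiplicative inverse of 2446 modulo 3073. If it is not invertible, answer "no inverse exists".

Run Euclid on (3073, 2446):
3073 = 1×2446 + 627
2446 = 3×627 + 565
627 = 1×565 + 62
565 = 9×62 + 7
62 = 8×7 + 6
7 = 1×6 + 1
6 = 6×1 + 0
The gcd is 1. Working backward:
1 = 7 − 6
1 = −62 + 9·7
1 = 9·565 − 82·62
1 = −82·627 + 91·565
1 = 91·2446 − 355·627
1 = −355·3073 + 446·2446
So 2446·446 ≡ 1 (mod 3073).

446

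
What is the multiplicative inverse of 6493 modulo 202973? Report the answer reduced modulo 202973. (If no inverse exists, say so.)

Run Euclid on (202973, 6493):
202973 = 31×6493 + 1690
6493 = 3×1690 + 1423
1690 = 1×1423 + 267
1423 = 5×267 + 88
267 = 3×88 + 3
88 = 29×3 + 1
3 = 3×1 + 0
The gcd is 1. Working backward:
1 = 88 − 29·3
1 = −29·267 + 88·88
1 = 88·1423 − 469·267
1 = −469·1690 + 557·1423
1 = 557·6493 − 2140·1690
1 = −2140·202973 + 66897·6493
So 6493·66897 ≡ 1 (mod 202973).

66897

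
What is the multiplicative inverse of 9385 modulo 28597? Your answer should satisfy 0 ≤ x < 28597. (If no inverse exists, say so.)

Run Euclid on (28597, 9385):
28597 = 3×9385 + 442
9385 = 21×442 + 103
442 = 4×103 + 30
103 = 3×30 + 13
30 = 2×13 + 4
13 = 3×4 + 1
4 = 4×1 + 0
gcd = 1, so the inverse exists. Back-substitute:
1 = 13 − 3·4
1 = −3·30 + 7·13
1 = 7·103 − 24·30
1 = −24·442 + 103·103
1 = 103·9385 − 2187·442
1 = −2187·28597 + 6664·9385
So 9385·6664 ≡ 1 (mod 28597).

6664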